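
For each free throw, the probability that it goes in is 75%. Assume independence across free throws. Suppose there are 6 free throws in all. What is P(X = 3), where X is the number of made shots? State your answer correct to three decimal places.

0.132

X ~ Binomial(n=6, p=0.75).
P(X=3) = C(6,3) · p^3 · (1−p)^3
= 20 · 0.42188 · 0.015625 = 0.13184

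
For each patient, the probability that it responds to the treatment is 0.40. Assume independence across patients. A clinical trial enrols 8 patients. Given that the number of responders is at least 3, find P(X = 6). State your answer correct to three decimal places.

X ~ Binomial(8, 0.40). Want P(X=6 | X≥3) = P(X=6) / P(X≥3).
P(X=6) = C(8,6)·0.40^6·0.60^2 = 0.04129
P(X≥3) = 1 − 0.01680 − 0.08958 − 0.20902 = 0.68461
Ratio = 0.04129 / 0.68461 = 0.06031

0.060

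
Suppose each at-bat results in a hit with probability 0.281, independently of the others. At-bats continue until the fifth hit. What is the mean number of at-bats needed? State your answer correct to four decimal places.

Y = total at-bats until the fifth success; negative binomial with r=5, p=0.281.
E[Y] = r / p = 5 / 0.281 = 17.793594

17.7936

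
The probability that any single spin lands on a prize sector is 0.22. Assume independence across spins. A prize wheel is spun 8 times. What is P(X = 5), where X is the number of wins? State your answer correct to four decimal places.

X ~ Binomial(n=8, p=0.22).
P(X=5) = C(8,5) · p^5 · (1−p)^3
= 56 · 0.00051536 · 0.47455 = 0.013696

0.0137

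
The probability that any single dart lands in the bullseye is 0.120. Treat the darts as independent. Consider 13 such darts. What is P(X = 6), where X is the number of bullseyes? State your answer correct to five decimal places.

X ~ Binomial(n=13, p=0.12).
P(X=6) = C(13,6) · p^6 · (1−p)^7
= 1716 · 2.986e-06 · 0.40868 = 0.0020940

0.00209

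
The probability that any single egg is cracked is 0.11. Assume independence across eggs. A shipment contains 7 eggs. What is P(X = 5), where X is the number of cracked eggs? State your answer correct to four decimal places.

0.0003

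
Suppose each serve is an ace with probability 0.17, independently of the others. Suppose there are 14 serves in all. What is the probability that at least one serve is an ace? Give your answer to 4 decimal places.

0.9264

P(at least one) = 1 − P(none) = 1 − (1 − 0.17)^14
= 1 − 0.073637 = 0.926363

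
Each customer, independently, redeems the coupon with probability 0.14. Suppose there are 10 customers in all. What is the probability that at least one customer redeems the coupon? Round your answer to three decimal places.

P(at least one) = 1 − P(none) = 1 − (1 − 0.14)^10
= 1 − 0.22130 = 0.77870

0.779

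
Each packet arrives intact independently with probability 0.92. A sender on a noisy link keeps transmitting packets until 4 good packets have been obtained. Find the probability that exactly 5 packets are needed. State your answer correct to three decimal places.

0.229

Y = trial on which the fourth success occurs; negative binomial, r=4, p=0.92.
P(Y=5) = C(4,3) · p^4 · (1−p)^1
= 4 · 0.71639 · 0.08 = 0.22925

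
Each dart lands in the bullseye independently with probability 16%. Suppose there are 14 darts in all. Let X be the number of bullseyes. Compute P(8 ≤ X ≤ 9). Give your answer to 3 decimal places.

0.001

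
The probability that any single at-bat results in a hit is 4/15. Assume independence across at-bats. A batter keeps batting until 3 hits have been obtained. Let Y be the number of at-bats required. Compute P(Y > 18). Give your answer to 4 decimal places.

0.1045

Needing more than 18 at-bats ⇔ fewer than 3 successes in the first 18. With X ~ Binomial(18, 0.266667), P(Y > 18) = P(X ≤ 2).
  k=0: C(18,0)·0.266667^0·0.733333^18 = 0.003762
  k=1: C(18,1)·0.266667^1·0.733333^17 = 0.024624
  k=2: C(18,2)·0.266667^2·0.733333^16 = 0.076112
P(X ≤ 2) = 0.104498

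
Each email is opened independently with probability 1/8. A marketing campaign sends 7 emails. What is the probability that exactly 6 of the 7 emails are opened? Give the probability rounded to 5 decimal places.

X ~ Binomial(n=7, p=0.125).
P(X=6) = C(7,6) · p^6 · (1−p)^1
= 7 · 3.8147e-06 · 0.875 = 0.0000234

0.00002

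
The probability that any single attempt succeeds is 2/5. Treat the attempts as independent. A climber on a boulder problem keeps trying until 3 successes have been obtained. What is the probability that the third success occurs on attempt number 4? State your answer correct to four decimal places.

0.1152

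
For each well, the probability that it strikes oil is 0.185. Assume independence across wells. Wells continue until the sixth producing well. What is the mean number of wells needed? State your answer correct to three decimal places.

32.432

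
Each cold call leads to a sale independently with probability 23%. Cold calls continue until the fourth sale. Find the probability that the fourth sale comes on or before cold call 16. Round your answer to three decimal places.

0.520

Finishing within 16 cold calls ⇔ at least 4 successes in the first 16. With X ~ Binomial(16, 0.23), P(Y ≤ 16) = 1 − P(X ≤ 3).
  k=0: C(16,0)·0.23^0·0.77^16 = 0.01527
  k=1: C(16,1)·0.23^1·0.77^15 = 0.07298
  k=2: C(16,2)·0.23^2·0.77^14 = 0.16350
  k=3: C(16,3)·0.23^3·0.77^13 = 0.22790
1 − 0.47965 = 0.52035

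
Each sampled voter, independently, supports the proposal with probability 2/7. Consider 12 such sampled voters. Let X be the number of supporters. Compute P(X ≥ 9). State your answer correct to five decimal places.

0.00115

X ~ Binomial(12, 0.285714); P(X ≥ 9) = Σ C(12,k) p^k (1−p)^(12−k) over k:
  k=9: C(12,9)·0.285714^9·0.714286^3 = 0.0010172
  k=10: C(12,10)·0.285714^10·0.714286^2 = 0.0001221
  k=11: C(12,11)·0.285714^11·0.714286^1 = 0.0000089
  k=12: C(12,12)·0.285714^12·0.714286^0 = 0.0000003
Total = 0.0011485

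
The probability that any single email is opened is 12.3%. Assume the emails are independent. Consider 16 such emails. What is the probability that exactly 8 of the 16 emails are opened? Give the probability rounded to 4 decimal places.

0.0002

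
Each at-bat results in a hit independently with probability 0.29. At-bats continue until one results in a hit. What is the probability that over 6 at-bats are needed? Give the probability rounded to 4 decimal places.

0.1281

Y = number of at-bats to the first success; geometric, p = 0.29.
P(Y > 6) = P(first 6 all fail) = (1−p)^6 = 0.128100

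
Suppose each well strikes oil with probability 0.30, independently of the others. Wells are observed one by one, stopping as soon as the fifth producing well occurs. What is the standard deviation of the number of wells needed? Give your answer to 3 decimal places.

6.236

Y = total wells until the fifth success; negative binomial with r=5, p=0.30.
SD(Y) = √[r(1−p)/p²] = √(38.88889) = 6.23610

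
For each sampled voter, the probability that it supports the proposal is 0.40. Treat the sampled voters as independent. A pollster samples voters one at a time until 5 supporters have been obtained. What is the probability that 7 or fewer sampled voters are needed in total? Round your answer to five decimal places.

Finishing within 7 sampled voters ⇔ at least 5 successes in the first 7. With X ~ Binomial(7, 0.40), P(Y ≤ 7) = 1 − P(X ≤ 4).
  k=0: C(7,0)·0.40^0·0.60^7 = 0.0279936
  k=1: C(7,1)·0.40^1·0.60^6 = 0.1306368
  k=2: C(7,2)·0.40^2·0.60^5 = 0.2612736
  k=3: C(7,3)·0.40^3·0.60^4 = 0.2903040
  k=4: C(7,4)·0.40^4·0.60^3 = 0.1935360
1 − 0.9037440 = 0.0962560

0.09626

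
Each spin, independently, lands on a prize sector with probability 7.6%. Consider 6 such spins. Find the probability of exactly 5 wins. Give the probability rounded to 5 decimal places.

0.00001

X ~ Binomial(n=6, p=0.076).
P(X=5) = C(6,5) · p^5 · (1−p)^1
= 6 · 2.5355e-06 · 0.924 = 0.0000141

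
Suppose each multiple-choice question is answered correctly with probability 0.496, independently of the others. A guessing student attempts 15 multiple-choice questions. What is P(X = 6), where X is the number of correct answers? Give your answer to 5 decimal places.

X ~ Binomial(n=15, p=0.496).
P(X=6) = C(15,6) · p^6 · (1−p)^9
= 5005 · 0.01489 · 0.0020983 = 0.1563756

0.15638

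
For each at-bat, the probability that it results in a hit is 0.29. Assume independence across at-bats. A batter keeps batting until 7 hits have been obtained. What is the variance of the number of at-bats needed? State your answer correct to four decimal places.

Y = total at-bats until the seventh success; negative binomial with r=7, p=0.29.
Var(Y) = r(1−p)/p² = 7·0.71 / 0.29² = 59.096314

59.0963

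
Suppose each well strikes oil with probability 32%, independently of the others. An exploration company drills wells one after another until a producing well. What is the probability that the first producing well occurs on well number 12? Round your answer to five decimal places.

Geometric (trials to first success), p = 0.32.
P(Y = 12) = (1−p)^11 · p = 0.014375 · 0.32 = 0.0045999

0.00460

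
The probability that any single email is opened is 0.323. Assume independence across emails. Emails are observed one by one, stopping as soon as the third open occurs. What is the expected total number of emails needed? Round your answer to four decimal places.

9.2879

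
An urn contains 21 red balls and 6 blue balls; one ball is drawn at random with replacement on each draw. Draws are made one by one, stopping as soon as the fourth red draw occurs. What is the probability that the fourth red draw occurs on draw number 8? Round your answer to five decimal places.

0.03123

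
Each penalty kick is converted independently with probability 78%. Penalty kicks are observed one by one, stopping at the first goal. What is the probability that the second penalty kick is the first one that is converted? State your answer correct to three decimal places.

Geometric (trials to first success), p = 0.78.
P(Y = 2) = (1−p)^1 · p = 0.22 · 0.78 = 0.17160

0.172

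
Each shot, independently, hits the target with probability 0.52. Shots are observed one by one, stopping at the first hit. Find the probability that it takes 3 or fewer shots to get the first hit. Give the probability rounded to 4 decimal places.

Y = number of shots to the first success; geometric, p = 0.52.
P(Y ≤ 3) = 1 − (1−p)^3 = 1 − 0.110592 = 0.889408

0.8894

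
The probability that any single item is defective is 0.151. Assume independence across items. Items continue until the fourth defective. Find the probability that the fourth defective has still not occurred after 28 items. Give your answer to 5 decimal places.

Needing more than 28 items ⇔ fewer than 4 successes in the first 28. With X ~ Binomial(28, 0.151), P(Y > 28) = P(X ≤ 3).
  k=0: C(28,0)·0.151^0·0.849^28 = 0.0102192
  k=1: C(28,1)·0.151^1·0.849^27 = 0.0508912
  k=2: C(28,2)·0.151^2·0.849^26 = 0.1221928
  k=3: C(28,3)·0.151^3·0.849^25 = 0.1883506
P(X ≤ 3) = 0.3716538

0.37165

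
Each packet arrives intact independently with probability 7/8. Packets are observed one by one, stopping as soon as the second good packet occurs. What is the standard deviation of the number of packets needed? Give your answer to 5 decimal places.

0.57143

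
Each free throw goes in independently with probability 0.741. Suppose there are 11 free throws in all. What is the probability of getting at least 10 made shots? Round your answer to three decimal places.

0.179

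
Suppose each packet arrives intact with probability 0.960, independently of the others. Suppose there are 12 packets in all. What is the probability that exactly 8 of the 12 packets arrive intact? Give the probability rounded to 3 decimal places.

0.001

X ~ Binomial(n=12, p=0.96).
P(X=8) = C(12,8) · p^8 · (1−p)^4
= 495 · 0.72139 · 2.56e-06 = 0.00091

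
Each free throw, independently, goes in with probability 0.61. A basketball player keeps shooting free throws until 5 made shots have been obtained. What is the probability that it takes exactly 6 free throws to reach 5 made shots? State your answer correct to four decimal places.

0.1647

Y = trial on which the fifth success occurs; negative binomial, r=5, p=0.61.
P(Y=6) = C(5,4) · p^5 · (1−p)^1
= 5 · 0.08446 · 0.39 = 0.164696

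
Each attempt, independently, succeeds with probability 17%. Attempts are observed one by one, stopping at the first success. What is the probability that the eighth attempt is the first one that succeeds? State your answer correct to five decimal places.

Geometric (trials to first success), p = 0.17.
P(Y = 8) = (1−p)^7 · p = 0.27136 · 0.17 = 0.0461313

0.04613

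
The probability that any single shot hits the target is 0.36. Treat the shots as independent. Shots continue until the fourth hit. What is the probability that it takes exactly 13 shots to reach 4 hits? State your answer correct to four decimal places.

0.0666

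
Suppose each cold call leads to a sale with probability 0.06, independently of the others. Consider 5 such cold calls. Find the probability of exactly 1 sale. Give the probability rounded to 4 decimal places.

X ~ Binomial(n=5, p=0.06).
P(X=1) = C(5,1) · p^1 · (1−p)^4
= 5 · 0.06 · 0.78075 = 0.234225

0.2342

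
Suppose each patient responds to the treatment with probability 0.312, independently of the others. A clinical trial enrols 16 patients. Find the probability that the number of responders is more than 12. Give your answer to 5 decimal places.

0.00005

X ~ Binomial(16, 0.312); P(X ≥ 13) = Σ C(16,k) p^k (1−p)^(16−k) over k:
  k=13: C(16,13)·0.312^13·0.688^3 = 0.0000484
  k=14: C(16,14)·0.312^14·0.688^2 = 0.0000047
  k=15: C(16,15)·0.312^15·0.688^1 = 0.0000003
  k=16: C(16,16)·0.312^16·0.688^0 = 0.0000000
Total = 0.0000534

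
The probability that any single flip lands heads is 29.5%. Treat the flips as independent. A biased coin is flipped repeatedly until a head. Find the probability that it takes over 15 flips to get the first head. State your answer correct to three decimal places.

0.005

Y = number of flips to the first success; geometric, p = 0.295.
P(Y > 15) = P(first 15 all fail) = (1−p)^15 = 0.00528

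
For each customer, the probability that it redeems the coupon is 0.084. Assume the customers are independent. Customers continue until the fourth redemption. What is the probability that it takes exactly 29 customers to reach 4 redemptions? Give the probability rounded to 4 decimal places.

0.0182

Y = trial on which the fourth success occurs; negative binomial, r=4, p=0.084.
P(Y=29) = C(28,3) · p^4 · (1−p)^25
= 3276 · 4.9787e-05 · 0.11153 = 0.018191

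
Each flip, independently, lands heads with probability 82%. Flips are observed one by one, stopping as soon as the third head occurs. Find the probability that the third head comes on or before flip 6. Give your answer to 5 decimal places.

0.98845

Finishing within 6 flips ⇔ at least 3 successes in the first 6. With X ~ Binomial(6, 0.82), P(Y ≤ 6) = 1 − P(X ≤ 2).
  k=0: C(6,0)·0.82^0·0.18^6 = 0.0000340
  k=1: C(6,1)·0.82^1·0.18^5 = 0.0009297
  k=2: C(6,2)·0.82^2·0.18^4 = 0.0105879
1 − 0.0115516 = 0.9884484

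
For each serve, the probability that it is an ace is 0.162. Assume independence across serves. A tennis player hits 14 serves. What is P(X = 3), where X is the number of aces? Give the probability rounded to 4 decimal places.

X ~ Binomial(n=14, p=0.162).
P(X=3) = C(14,3) · p^3 · (1−p)^11
= 364 · 0.0042515 · 0.14311 = 0.221478

0.2215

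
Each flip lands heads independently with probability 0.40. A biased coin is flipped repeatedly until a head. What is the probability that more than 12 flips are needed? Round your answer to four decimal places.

0.0022

Y = number of flips to the first success; geometric, p = 0.40.
P(Y > 12) = P(first 12 all fail) = (1−p)^12 = 0.002177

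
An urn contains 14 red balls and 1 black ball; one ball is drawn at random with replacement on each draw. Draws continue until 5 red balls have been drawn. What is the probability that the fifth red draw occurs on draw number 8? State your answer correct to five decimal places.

Y = trial on which the fifth success occurs; negative binomial, r=5, p=0.933333.
P(Y=8) = C(7,4) · p^5 · (1−p)^3
= 35 · 0.70825 · 0.0002963 = 0.0073448

0.00734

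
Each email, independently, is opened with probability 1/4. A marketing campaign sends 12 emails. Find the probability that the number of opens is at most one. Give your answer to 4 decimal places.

0.1584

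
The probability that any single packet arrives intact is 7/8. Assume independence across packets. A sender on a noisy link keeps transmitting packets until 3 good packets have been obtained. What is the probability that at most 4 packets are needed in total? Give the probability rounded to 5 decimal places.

Finishing within 4 packets ⇔ at least 3 successes in the first 4. With X ~ Binomial(4, 0.875), P(Y ≤ 4) = 1 − P(X ≤ 2).
  k=0: C(4,0)·0.875^0·0.125^4 = 0.0002441
  k=1: C(4,1)·0.875^1·0.125^3 = 0.0068359
  k=2: C(4,2)·0.875^2·0.125^2 = 0.0717773
1 − 0.0788574 = 0.9211426

0.92114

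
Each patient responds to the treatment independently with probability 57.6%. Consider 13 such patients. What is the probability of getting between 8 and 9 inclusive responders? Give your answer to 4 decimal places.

X ~ Binomial(13, 0.576); P(8 ≤ X ≤ 9) = Σ C(13,k) p^k (1−p)^(13−k) over k:
  k=8: C(13,8)·0.576^8·0.424^5 = 0.213692
  k=9: C(13,9)·0.576^9·0.424^4 = 0.161277
Total = 0.374968

0.3750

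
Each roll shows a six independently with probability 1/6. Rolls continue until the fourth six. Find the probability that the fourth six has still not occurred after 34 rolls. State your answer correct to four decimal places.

0.1587

Needing more than 34 rolls ⇔ fewer than 4 successes in the first 34. With X ~ Binomial(34, 0.166667), P(Y > 34) = P(X ≤ 3).
  k=0: C(34,0)·0.166667^0·0.833333^34 = 0.002032
  k=1: C(34,1)·0.166667^1·0.833333^33 = 0.013815
  k=2: C(34,2)·0.166667^2·0.833333^32 = 0.045589
  k=3: C(34,3)·0.166667^3·0.833333^31 = 0.097257
P(X ≤ 3) = 0.158692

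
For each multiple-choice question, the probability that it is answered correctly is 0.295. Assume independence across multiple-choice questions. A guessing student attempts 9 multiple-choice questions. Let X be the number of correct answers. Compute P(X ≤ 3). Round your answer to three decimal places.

0.741

X ~ Binomial(9, 0.295); P(X ≤ 3) = Σ C(9,k) p^k (1−p)^(9−k) over k:
  k=0: C(9,0)·0.295^0·0.705^9 = 0.04302
  k=1: C(9,1)·0.295^1·0.705^8 = 0.16202
  k=2: C(9,2)·0.295^2·0.705^7 = 0.27119
  k=3: C(9,3)·0.295^3·0.705^6 = 0.26478
Total = 0.74101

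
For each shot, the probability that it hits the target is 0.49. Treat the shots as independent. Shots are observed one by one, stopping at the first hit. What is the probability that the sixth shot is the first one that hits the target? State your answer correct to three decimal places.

Geometric (trials to first success), p = 0.49.
P(Y = 6) = (1−p)^5 · p = 0.034503 · 0.49 = 0.01691

0.017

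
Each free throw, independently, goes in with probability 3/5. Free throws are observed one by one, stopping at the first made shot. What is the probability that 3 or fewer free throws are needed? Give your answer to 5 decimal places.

Y = number of free throws to the first success; geometric, p = 0.60.
P(Y ≤ 3) = 1 − (1−p)^3 = 1 − 0.0640000 = 0.9360000

0.93600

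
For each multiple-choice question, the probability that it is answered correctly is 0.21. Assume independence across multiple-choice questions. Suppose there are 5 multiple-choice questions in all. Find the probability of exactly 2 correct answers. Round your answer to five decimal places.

0.21743

X ~ Binomial(n=5, p=0.21).
P(X=2) = C(5,2) · p^2 · (1−p)^3
= 10 · 0.0441 · 0.49304 = 0.2174302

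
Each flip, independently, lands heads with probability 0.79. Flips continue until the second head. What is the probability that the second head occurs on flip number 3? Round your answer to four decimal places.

Y = trial on which the second success occurs; negative binomial, r=2, p=0.79.
P(Y=3) = C(2,1) · p^2 · (1−p)^1
= 2 · 0.6241 · 0.21 = 0.262122

0.2621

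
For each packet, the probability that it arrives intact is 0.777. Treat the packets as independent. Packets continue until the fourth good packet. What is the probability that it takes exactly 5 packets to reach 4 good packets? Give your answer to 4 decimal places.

Y = trial on which the fourth success occurs; negative binomial, r=4, p=0.777.
P(Y=5) = C(4,3) · p^4 · (1−p)^1
= 4 · 0.36449 · 0.223 = 0.325124

0.3251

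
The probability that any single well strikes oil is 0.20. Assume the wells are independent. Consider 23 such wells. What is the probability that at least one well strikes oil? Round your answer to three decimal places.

0.994

P(at least one) = 1 − P(none) = 1 − (1 − 0.20)^23
= 1 − 0.00590 = 0.99410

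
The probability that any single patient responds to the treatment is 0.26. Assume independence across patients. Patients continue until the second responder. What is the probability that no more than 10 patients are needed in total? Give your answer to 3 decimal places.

0.778

Finishing within 10 patients ⇔ at least 2 successes in the first 10. With X ~ Binomial(10, 0.26), P(Y ≤ 10) = 1 − P(X ≤ 1).
  k=0: C(10,0)·0.26^0·0.74^10 = 0.04924
  k=1: C(10,1)·0.26^1·0.74^9 = 0.17301
1 − 0.22224 = 0.77776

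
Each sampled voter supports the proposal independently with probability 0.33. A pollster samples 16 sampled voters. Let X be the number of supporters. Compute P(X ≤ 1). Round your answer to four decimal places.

0.0146

X ~ Binomial(16, 0.33); P(X ≤ 1) = Σ C(16,k) p^k (1−p)^(16−k) over k:
  k=0: C(16,0)·0.33^0·0.67^16 = 0.001649
  k=1: C(16,1)·0.33^1·0.67^15 = 0.012994
Total = 0.014643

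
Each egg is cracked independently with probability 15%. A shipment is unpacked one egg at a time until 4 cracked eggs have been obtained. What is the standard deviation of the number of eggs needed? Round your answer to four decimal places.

Y = total eggs until the fourth success; negative binomial with r=4, p=0.15.
SD(Y) = √[r(1−p)/p²] = √(151.111111) = 12.292726

12.2927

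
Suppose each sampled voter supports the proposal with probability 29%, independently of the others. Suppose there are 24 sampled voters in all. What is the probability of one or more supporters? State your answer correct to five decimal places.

0.99973

P(at least one) = 1 − P(none) = 1 − (1 − 0.29)^24
= 1 − 0.0002693 = 0.9997307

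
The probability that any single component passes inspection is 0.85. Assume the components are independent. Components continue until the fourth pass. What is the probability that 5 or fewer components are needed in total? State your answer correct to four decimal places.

0.8352

Finishing within 5 components ⇔ at least 4 successes in the first 5. With X ~ Binomial(5, 0.85), P(Y ≤ 5) = 1 − P(X ≤ 3).
  k=0: C(5,0)·0.85^0·0.15^5 = 0.000076
  k=1: C(5,1)·0.85^1·0.15^4 = 0.002152
  k=2: C(5,2)·0.85^2·0.15^3 = 0.024384
  k=3: C(5,3)·0.85^3·0.15^2 = 0.138178
1 − 0.164790 = 0.835210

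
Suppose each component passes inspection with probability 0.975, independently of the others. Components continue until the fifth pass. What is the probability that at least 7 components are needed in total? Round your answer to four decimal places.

0.0088

Needing more than 6 components ⇔ fewer than 5 successes in the first 6. With X ~ Binomial(6, 0.975), P(Y > 6) = P(X ≤ 4).
  k=0: C(6,0)·0.975^0·0.025^6 = 0.000000
  k=1: C(6,1)·0.975^1·0.025^5 = 0.000000
  k=2: C(6,2)·0.975^2·0.025^4 = 0.000006
  k=3: C(6,3)·0.975^3·0.025^3 = 0.000290
  k=4: C(6,4)·0.975^4·0.025^2 = 0.008472
P(X ≤ 4) = 0.008767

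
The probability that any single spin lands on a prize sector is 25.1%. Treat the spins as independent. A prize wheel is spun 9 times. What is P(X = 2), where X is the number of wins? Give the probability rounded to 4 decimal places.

X ~ Binomial(n=9, p=0.251).
P(X=2) = C(9,2) · p^2 · (1−p)^7
= 36 · 0.063001 · 0.13224 = 0.299932

0.2999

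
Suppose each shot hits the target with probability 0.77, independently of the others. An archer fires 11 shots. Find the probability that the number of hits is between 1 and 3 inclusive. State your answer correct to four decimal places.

X ~ Binomial(11, 0.77); P(1 ≤ X ≤ 3) = Σ C(11,k) p^k (1−p)^(11−k) over k:
  k=1: C(11,1)·0.77^1·0.23^10 = 0.000004
  k=2: C(11,2)·0.77^2·0.23^9 = 0.000059
  k=3: C(11,3)·0.77^3·0.23^8 = 0.000590
Total = 0.000652

0.0007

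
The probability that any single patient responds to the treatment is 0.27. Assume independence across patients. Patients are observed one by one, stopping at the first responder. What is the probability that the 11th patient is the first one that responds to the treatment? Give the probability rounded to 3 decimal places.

0.012

Geometric (trials to first success), p = 0.27.
P(Y = 11) = (1−p)^10 · p = 0.042976 · 0.27 = 0.01160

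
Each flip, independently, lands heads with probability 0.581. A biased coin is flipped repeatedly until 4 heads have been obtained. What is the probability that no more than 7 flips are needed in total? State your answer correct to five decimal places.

0.67261

Finishing within 7 flips ⇔ at least 4 successes in the first 7. With X ~ Binomial(7, 0.581), P(Y ≤ 7) = 1 − P(X ≤ 3).
  k=0: C(7,0)·0.581^0·0.419^7 = 0.0022672
  k=1: C(7,1)·0.581^1·0.419^6 = 0.0220069
  k=2: C(7,2)·0.581^2·0.419^5 = 0.0915465
  k=3: C(7,3)·0.581^3·0.419^4 = 0.2115692
1 − 0.3273898 = 0.6726102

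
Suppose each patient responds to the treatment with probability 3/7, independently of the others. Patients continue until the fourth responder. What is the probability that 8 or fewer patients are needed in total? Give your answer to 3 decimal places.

0.473

Finishing within 8 patients ⇔ at least 4 successes in the first 8. With X ~ Binomial(8, 0.428571), P(Y ≤ 8) = 1 − P(X ≤ 3).
  k=0: C(8,0)·0.428571^0·0.571429^8 = 0.01137
  k=1: C(8,1)·0.428571^1·0.571429^7 = 0.06821
  k=2: C(8,2)·0.428571^2·0.571429^6 = 0.17905
  k=3: C(8,3)·0.428571^3·0.571429^5 = 0.26858
1 − 0.52721 = 0.47279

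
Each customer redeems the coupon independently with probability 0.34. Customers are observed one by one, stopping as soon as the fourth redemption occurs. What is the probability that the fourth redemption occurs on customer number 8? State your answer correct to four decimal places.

Y = trial on which the fourth success occurs; negative binomial, r=4, p=0.34.
P(Y=8) = C(7,3) · p^4 · (1−p)^4
= 35 · 0.013363 · 0.18975 = 0.088748

0.0887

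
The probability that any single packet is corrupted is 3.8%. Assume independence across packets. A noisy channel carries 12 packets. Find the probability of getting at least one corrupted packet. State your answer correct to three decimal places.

P(at least one) = 1 − P(none) = 1 − (1 − 0.038)^12
= 1 − 0.62820 = 0.37180

0.372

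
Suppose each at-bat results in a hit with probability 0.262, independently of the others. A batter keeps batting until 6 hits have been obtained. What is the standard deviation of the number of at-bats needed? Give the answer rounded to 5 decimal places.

8.03161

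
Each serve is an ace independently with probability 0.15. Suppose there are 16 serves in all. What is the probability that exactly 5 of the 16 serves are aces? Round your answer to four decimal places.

X ~ Binomial(n=16, p=0.15).
P(X=5) = C(16,5) · p^5 · (1−p)^11
= 4368 · 7.5937e-05 · 0.16734 = 0.055507

0.0555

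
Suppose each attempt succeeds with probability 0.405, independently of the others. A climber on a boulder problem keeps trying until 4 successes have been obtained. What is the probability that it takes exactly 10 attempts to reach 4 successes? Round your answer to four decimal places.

0.1003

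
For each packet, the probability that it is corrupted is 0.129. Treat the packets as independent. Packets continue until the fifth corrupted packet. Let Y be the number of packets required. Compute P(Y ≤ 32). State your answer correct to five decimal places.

0.39764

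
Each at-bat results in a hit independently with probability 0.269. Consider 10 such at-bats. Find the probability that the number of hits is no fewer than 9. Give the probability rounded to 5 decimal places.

X ~ Binomial(10, 0.269); P(X ≥ 9) = Σ C(10,k) p^k (1−p)^(10−k) over k:
  k=9: C(10,9)·0.269^9·0.731^1 = 0.0000539
  k=10: C(10,10)·0.269^10·0.731^0 = 0.0000020
Total = 0.0000559

0.00006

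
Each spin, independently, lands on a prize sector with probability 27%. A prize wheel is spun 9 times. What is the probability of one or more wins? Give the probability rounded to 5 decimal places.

P(at least one) = 1 − P(none) = 1 − (1 − 0.27)^9
= 1 − 0.0588716 = 0.9411284

0.94113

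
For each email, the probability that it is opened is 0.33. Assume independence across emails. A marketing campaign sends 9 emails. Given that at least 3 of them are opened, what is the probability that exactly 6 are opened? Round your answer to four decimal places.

X ~ Binomial(9, 0.33). Want P(X=6 | X≥3) = P(X=6) / P(X≥3).
P(X=6) = C(9,6)·0.33^6·0.67^3 = 0.032628
P(X≥3) = 1 − 0.027207 − 0.120602 − 0.237604 = 0.614587
Ratio = 0.032628 / 0.614587 = 0.053089

0.0531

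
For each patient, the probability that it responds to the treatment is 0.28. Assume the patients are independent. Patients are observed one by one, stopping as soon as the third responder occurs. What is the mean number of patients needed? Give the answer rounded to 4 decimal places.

Y = total patients until the third success; negative binomial with r=3, p=0.28.
E[Y] = r / p = 3 / 0.28 = 10.714286

10.7143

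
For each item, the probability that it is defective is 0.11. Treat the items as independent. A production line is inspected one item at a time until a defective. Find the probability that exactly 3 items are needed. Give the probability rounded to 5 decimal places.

0.08713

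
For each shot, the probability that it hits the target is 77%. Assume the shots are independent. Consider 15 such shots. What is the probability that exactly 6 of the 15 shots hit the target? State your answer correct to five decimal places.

0.00188

X ~ Binomial(n=15, p=0.77).
P(X=6) = C(15,6) · p^6 · (1−p)^9
= 5005 · 0.20842 · 1.8012e-06 = 0.0018789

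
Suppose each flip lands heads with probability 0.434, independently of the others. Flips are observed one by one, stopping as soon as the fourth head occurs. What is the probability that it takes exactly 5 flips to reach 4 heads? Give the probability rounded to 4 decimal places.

Y = trial on which the fourth success occurs; negative binomial, r=4, p=0.434.
P(Y=5) = C(4,3) · p^4 · (1−p)^1
= 4 · 0.035478 · 0.566 = 0.080322

0.0803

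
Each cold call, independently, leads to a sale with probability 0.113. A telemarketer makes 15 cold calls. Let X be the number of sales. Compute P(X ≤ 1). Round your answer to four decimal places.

X ~ Binomial(15, 0.113); P(X ≤ 1) = Σ C(15,k) p^k (1−p)^(15−k) over k:
  k=0: C(15,0)·0.113^0·0.887^15 = 0.165521
  k=1: C(15,1)·0.113^1·0.887^14 = 0.316301
Total = 0.481822

0.4818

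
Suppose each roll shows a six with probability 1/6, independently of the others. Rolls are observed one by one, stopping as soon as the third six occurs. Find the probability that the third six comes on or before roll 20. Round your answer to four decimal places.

Finishing within 20 rolls ⇔ at least 3 successes in the first 20. With X ~ Binomial(20, 0.166667), P(Y ≤ 20) = 1 − P(X ≤ 2).
  k=0: C(20,0)·0.166667^0·0.833333^20 = 0.026084
  k=1: C(20,1)·0.166667^1·0.833333^19 = 0.104336
  k=2: C(20,2)·0.166667^2·0.833333^18 = 0.198239
1 − 0.328659 = 0.671341

0.6713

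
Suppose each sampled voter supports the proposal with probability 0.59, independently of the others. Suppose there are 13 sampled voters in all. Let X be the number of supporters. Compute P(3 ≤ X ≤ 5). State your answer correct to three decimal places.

X ~ Binomial(13, 0.59); P(3 ≤ X ≤ 5) = Σ C(13,k) p^k (1−p)^(13−k) over k:
  k=3: C(13,3)·0.59^3·0.41^10 = 0.00788
  k=4: C(13,4)·0.59^4·0.41^9 = 0.02836
  k=5: C(13,5)·0.59^5·0.41^8 = 0.07347
Total = 0.10972

0.110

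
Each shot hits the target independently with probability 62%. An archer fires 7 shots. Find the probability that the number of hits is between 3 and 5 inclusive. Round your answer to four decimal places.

X ~ Binomial(7, 0.62); P(3 ≤ X ≤ 5) = Σ C(7,k) p^k (1−p)^(7−k) over k:
  k=3: C(7,3)·0.62^3·0.38^4 = 0.173931
  k=4: C(7,4)·0.62^4·0.38^3 = 0.283782
  k=5: C(7,5)·0.62^5·0.38^2 = 0.277808
Total = 0.735522

0.7355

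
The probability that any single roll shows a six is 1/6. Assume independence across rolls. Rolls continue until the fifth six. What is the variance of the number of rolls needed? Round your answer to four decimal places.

150.0000

Y = total rolls until the fifth success; negative binomial with r=5, p=0.166667.
Var(Y) = r(1−p)/p² = 5·0.833333 / 0.166667² = 150.000000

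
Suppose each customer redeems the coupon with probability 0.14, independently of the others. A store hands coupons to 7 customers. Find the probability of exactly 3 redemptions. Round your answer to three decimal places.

X ~ Binomial(n=7, p=0.14).
P(X=3) = C(7,3) · p^3 · (1−p)^4
= 35 · 0.002744 · 0.54701 = 0.05253

0.053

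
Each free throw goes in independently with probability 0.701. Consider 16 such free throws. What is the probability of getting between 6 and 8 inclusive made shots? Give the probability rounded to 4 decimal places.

X ~ Binomial(16, 0.701); P(6 ≤ X ≤ 8) = Σ C(16,k) p^k (1−p)^(16−k) over k:
  k=6: C(16,6)·0.701^6·0.299^10 = 0.005427
  k=7: C(16,7)·0.701^7·0.299^9 = 0.018176
  k=8: C(16,8)·0.701^8·0.299^8 = 0.047939
Total = 0.071542

0.0715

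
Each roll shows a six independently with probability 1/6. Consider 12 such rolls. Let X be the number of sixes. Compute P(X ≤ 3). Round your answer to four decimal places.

0.8748

X ~ Binomial(12, 0.166667); P(X ≤ 3) = Σ C(12,k) p^k (1−p)^(12−k) over k:
  k=0: C(12,0)·0.166667^0·0.833333^12 = 0.112157
  k=1: C(12,1)·0.166667^1·0.833333^11 = 0.269176
  k=2: C(12,2)·0.166667^2·0.833333^10 = 0.296094
  k=3: C(12,3)·0.166667^3·0.833333^9 = 0.197396
Total = 0.874822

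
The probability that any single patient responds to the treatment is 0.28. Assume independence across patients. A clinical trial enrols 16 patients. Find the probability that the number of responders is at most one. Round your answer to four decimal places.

0.0377

X ~ Binomial(16, 0.28); P(X ≤ 1) = Σ C(16,k) p^k (1−p)^(16−k) over k:
  k=0: C(16,0)·0.28^0·0.72^16 = 0.005216
  k=1: C(16,1)·0.28^1·0.72^15 = 0.032454
Total = 0.037670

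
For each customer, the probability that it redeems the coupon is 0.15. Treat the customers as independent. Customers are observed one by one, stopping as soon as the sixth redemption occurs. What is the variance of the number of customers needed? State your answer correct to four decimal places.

226.6667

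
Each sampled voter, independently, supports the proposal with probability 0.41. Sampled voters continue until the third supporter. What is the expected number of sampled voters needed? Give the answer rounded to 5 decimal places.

7.31707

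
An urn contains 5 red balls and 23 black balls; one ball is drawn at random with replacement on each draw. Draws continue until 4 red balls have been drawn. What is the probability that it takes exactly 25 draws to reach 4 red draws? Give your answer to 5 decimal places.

0.03307

Y = trial on which the fourth success occurs; negative binomial, r=4, p=0.178571.
P(Y=25) = C(24,3) · p^4 · (1−p)^21
= 2024 · 0.0010168 · 0.016068 = 0.0330692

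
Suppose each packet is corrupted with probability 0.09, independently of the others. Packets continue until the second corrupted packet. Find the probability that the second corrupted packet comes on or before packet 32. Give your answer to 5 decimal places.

Finishing within 32 packets ⇔ at least 2 successes in the first 32. With X ~ Binomial(32, 0.09), P(Y ≤ 32) = 1 − P(X ≤ 1).
  k=0: C(32,0)·0.09^0·0.91^32 = 0.0489018
  k=1: C(32,1)·0.09^1·0.91^31 = 0.1547660
1 − 0.2036678 = 0.7963322

0.79633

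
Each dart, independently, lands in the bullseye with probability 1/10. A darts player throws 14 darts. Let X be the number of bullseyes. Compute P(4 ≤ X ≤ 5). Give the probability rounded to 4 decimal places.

0.0427

X ~ Binomial(14, 0.10); P(4 ≤ X ≤ 5) = Σ C(14,k) p^k (1−p)^(14−k) over k:
  k=4: C(14,4)·0.10^4·0.90^10 = 0.034903
  k=5: C(14,5)·0.10^5·0.90^9 = 0.007756
Total = 0.042659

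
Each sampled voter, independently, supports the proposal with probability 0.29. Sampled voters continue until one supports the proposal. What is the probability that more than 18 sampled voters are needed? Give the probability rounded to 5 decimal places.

Y = number of sampled voters to the first success; geometric, p = 0.29.
P(Y > 18) = P(first 18 all fail) = (1−p)^18 = 0.0021021

0.00210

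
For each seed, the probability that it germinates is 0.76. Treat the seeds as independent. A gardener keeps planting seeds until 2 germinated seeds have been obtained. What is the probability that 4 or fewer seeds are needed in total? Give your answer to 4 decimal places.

0.9547

Finishing within 4 seeds ⇔ at least 2 successes in the first 4. With X ~ Binomial(4, 0.76), P(Y ≤ 4) = 1 − P(X ≤ 1).
  k=0: C(4,0)·0.76^0·0.24^4 = 0.003318
  k=1: C(4,1)·0.76^1·0.24^3 = 0.042025
1 − 0.045343 = 0.954657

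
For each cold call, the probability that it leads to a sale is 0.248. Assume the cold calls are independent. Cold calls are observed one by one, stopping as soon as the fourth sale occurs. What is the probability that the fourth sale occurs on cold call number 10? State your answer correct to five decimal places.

Y = trial on which the fourth success occurs; negative binomial, r=4, p=0.248.
P(Y=10) = C(9,3) · p^4 · (1−p)^6
= 84 · 0.0037827 · 0.18085 = 0.0574636

0.05746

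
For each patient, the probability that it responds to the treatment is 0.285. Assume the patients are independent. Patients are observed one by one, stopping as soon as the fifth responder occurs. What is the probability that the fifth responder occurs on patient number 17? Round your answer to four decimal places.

0.0611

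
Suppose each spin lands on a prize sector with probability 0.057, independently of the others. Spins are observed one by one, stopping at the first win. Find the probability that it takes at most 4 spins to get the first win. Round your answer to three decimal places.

Y = number of spins to the first success; geometric, p = 0.057.
P(Y ≤ 4) = 1 − (1−p)^4 = 1 − 0.79076 = 0.20924

0.209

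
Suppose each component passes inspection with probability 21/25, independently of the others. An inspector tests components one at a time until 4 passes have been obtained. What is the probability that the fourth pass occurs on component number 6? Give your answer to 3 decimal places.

Y = trial on which the fourth success occurs; negative binomial, r=4, p=0.84.
P(Y=6) = C(5,3) · p^4 · (1−p)^2
= 10 · 0.49787 · 0.0256 = 0.12746

0.127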